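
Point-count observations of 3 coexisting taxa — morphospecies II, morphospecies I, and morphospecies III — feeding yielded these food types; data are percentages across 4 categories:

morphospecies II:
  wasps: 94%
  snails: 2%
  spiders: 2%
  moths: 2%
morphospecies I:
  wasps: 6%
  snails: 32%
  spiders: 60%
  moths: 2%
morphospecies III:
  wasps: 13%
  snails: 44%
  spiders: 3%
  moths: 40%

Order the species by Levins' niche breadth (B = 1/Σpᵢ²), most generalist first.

morphospecies III > morphospecies I > morphospecies II

Convert percentages to proportions (divide by 100).
Σp_IIᵢ² = 0.94² + 0.02² + 0.02² + 0.02² = 0.8836 + 0.0004 + 0.0004 + 0.0004 = 0.8848
B_II = 1 / 0.8848 = 1.1302
Σp_Iᵢ² = 0.06² + 0.32² + 0.60² + 0.02² = 0.0036 + 0.1024 + 0.3600 + 0.0004 = 0.4664
B_I = 1 / 0.4664 = 2.1441
Σp_IIIᵢ² = 0.13² + 0.44² + 0.03² + 0.40² = 0.0169 + 0.1936 + 0.0009 + 0.1600 = 0.3714
B_III = 1 / 0.3714 = 2.6925
Ranking by B (broadest → narrowest): morphospecies III (2.69) > morphospecies I (2.14) > morphospecies II (1.13)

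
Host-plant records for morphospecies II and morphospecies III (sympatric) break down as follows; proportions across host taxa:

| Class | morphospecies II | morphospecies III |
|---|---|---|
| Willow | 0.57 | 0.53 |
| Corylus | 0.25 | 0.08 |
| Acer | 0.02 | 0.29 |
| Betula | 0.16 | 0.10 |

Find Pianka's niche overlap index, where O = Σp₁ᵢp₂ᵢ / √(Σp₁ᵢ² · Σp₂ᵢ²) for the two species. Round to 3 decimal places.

Σ p₁ᵢp₂ᵢ = 0.3021 + 0.0200 + 0.0058 + 0.0160 = 0.3439
Σp_1ᵢ² = 0.57² + 0.25² + 0.02² + 0.16² = 0.3249 + 0.0625 + 0.0004 + 0.0256 = 0.4134
Σp_2ᵢ² = 0.53² + 0.08² + 0.29² + 0.10² = 0.2809 + 0.0064 + 0.0841 + 0.0100 = 0.3814
O = 0.3439 / √(0.4134 × 0.3814) = 0.3439 / 0.397078 = 0.86608

0.866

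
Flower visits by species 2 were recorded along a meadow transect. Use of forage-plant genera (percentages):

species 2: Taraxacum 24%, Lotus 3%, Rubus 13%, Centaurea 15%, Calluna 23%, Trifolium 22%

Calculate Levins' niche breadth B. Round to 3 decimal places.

Convert percentages to proportions (divide by 100).
Σpᵢ² = 0.24² + 0.03² + 0.13² + 0.15² + 0.23² + 0.22² = 0.0576 + 0.0009 + 0.0169 + 0.0225 + 0.0529 + 0.0484 = 0.1992
B = 1 / 0.1992 = 5.02008

5.020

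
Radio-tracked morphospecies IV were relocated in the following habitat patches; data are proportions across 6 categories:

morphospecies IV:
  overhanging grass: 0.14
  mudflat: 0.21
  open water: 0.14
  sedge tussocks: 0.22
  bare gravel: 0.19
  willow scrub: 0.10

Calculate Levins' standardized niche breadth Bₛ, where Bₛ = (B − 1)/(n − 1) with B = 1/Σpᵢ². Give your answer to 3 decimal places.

Σpᵢ² = 0.14² + 0.21² + 0.14² + 0.22² + 0.19² + 0.10² = 0.0196 + 0.0441 + 0.0196 + 0.0484 + 0.0361 + 0.0100 = 0.1778
B = 1 / 0.1778 = 5.62430
Bₛ = (B − 1)/(n − 1) = (5.62430 − 1)/(6 − 1) = 4.62430/5 = 0.92486

0.925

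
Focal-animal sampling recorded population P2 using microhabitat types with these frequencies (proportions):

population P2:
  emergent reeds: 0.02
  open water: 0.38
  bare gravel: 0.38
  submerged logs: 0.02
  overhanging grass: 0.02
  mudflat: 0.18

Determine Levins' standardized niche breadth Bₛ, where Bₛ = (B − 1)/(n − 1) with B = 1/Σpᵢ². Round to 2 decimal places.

Σpᵢ² = 0.02² + 0.38² + 0.38² + 0.02² + 0.02² + 0.18² = 0.0004 + 0.1444 + 0.1444 + 0.0004 + 0.0004 + 0.0324 = 0.3224
B = 1 / 0.3224 = 3.1017
Bₛ = (B − 1)/(n − 1) = (3.1017 − 1)/(6 − 1) = 2.1017/5 = 0.4203

0.42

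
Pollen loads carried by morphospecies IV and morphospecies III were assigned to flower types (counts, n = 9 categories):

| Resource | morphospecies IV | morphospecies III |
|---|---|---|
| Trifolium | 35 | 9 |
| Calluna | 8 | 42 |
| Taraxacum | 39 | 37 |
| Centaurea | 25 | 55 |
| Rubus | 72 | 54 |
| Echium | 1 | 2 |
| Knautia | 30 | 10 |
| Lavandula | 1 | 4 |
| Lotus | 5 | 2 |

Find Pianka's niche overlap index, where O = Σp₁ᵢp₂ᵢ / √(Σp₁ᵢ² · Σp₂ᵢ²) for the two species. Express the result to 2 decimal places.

0.82

Proportions for morphospecies IV (n=216): 35/216=0.1620, 8/216=0.0370, 39/216=0.1806, 25/216=0.1157, 72/216=0.3333, 1/216=0.0046, 30/216=0.1389, 1/216=0.0046, 5/216=0.0231
Proportions for morphospecies III (n=215): 9/215=0.0419, 42/215=0.1953, 37/215=0.1721, 55/215=0.2558, 54/215=0.2512, 2/215=0.0093, 10/215=0.0465, 4/215=0.0186, 2/215=0.0093
Σ p₁ᵢp₂ᵢ = 0.006788 + 0.007226 + 0.031081 + 0.029596 + 0.083725 + 0.000043 + 0.006459 + 0.000086 + 0.000215 = 0.165219
Σp_1ᵢ² = 0.1620² + 0.0370² + 0.1806² + 0.1157² + 0.3333² + 0.0046² + 0.1389² + 0.0046² + 0.0231² = 0.026244 + 0.001369 + 0.032616 + 0.013386 + 0.111089 + 0.000021 + 0.019293 + 0.000021 + 0.000534 = 0.204573
Σp_2ᵢ² = 0.0419² + 0.1953² + 0.1721² + 0.2558² + 0.2512² + 0.0093² + 0.0465² + 0.0186² + 0.0093² = 0.001756 + 0.038142 + 0.029618 + 0.065434 + 0.063101 + 0.000086 + 0.002162 + 0.000346 + 0.000086 = 0.200731
O = 0.165219 / √(0.204573 × 0.200731) = 0.165219 / 0.2026429 = 0.8153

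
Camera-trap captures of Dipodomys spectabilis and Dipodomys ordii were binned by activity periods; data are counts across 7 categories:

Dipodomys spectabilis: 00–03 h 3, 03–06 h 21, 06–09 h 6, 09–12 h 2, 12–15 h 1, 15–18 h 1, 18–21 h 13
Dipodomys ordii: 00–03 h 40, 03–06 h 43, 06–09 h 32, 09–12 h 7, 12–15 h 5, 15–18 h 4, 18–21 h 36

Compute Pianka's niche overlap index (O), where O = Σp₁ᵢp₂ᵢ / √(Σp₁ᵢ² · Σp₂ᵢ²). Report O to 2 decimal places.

Proportions for Dipodomys spectabilis (n=47): 3/47=0.0638, 21/47=0.4468, 6/47=0.1277, 2/47=0.0426, 1/47=0.0213, 1/47=0.0213, 13/47=0.2766
Proportions for Dipodomys ordii (n=167): 40/167=0.2395, 43/167=0.2575, 32/167=0.1916, 7/167=0.0419, 5/167=0.0299, 4/167=0.0240, 36/167=0.2156
Σ p₁ᵢp₂ᵢ = 0.015280 + 0.115051 + 0.024467 + 0.001785 + 0.000637 + 0.000511 + 0.059635 = 0.217366
Σp_1ᵢ² = 0.0638² + 0.4468² + 0.1277² + 0.0426² + 0.0213² + 0.0213² + 0.2766² = 0.004070 + 0.199630 + 0.016307 + 0.001815 + 0.000454 + 0.000454 + 0.076508 = 0.299238
Σp_2ᵢ² = 0.2395² + 0.2575² + 0.1916² + 0.0419² + 0.0299² + 0.0240² + 0.2156² = 0.057360 + 0.066306 + 0.036711 + 0.001756 + 0.000894 + 0.000576 + 0.046483 = 0.210086
O = 0.217366 / √(0.299238 × 0.210086) = 0.217366 / 0.2507304 = 0.8669

0.87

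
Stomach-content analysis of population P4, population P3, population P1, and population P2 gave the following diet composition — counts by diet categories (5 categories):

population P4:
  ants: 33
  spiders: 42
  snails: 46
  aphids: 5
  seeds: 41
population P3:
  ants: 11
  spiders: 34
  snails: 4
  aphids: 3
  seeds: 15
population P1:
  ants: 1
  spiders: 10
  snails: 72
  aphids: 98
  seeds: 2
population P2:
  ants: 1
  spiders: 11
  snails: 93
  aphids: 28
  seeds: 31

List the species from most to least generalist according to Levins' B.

Proportions for population P4 (n=167): 33/167=0.1976, 42/167=0.2515, 46/167=0.2754, 5/167=0.0299, 41/167=0.2455
Proportions for population P3 (n=67): 11/67=0.1642, 34/67=0.5075, 4/67=0.0597, 3/67=0.0448, 15/67=0.2239
Proportions for population P1 (n=183): 1/183=0.0055, 10/183=0.0546, 72/183=0.3934, 98/183=0.5355, 2/183=0.0109
Proportions for population P2 (n=164): 1/164=0.0061, 11/164=0.0671, 93/164=0.5671, 28/164=0.1707, 31/164=0.1890
Σp_P4ᵢ² = 0.1976² + 0.2515² + 0.2754² + 0.0299² + 0.2455² = 0.039046 + 0.063252 + 0.075845 + 0.000894 + 0.060270 = 0.239307
B_P4 = 1 / 0.239307 = 4.1787
Σp_P3ᵢ² = 0.1642² + 0.5075² + 0.0597² + 0.0448² + 0.2239² = 0.026962 + 0.257556 + 0.003564 + 0.002007 + 0.050131 = 0.340220
B_P3 = 1 / 0.340220 = 2.9393
Σp_P1ᵢ² = 0.0055² + 0.0546² + 0.3934² + 0.5355² + 0.0109² = 0.000030 + 0.002981 + 0.154764 + 0.286760 + 0.000119 = 0.444654
B_P1 = 1 / 0.444654 = 2.2489
Σp_P2ᵢ² = 0.0061² + 0.0671² + 0.5671² + 0.1707² + 0.1890² = 0.000037 + 0.004502 + 0.321602 + 0.029138 + 0.035721 = 0.391000
B_P2 = 1 / 0.391000 = 2.5575
Ranking by B (broadest → narrowest): population P4 (4.18) > population P3 (2.94) > population P2 (2.56) > population P1 (2.25)

population P4 > population P3 > population P2 > population P1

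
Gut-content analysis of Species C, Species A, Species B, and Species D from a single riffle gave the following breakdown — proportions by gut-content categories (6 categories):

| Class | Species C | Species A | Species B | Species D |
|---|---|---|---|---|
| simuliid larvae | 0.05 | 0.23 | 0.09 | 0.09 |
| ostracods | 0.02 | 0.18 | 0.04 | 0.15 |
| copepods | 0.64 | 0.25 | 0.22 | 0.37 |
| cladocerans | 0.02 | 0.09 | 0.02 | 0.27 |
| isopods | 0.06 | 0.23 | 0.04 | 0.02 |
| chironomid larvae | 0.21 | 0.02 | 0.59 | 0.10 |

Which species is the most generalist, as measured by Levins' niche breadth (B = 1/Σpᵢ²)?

Species A

Σp_Cᵢ² = 0.05² + 0.02² + 0.64² + 0.02² + 0.06² + 0.21² = 0.0025 + 0.0004 + 0.4096 + 0.0004 + 0.0036 + 0.0441 = 0.4606
B_C = 1 / 0.4606 = 2.1711
Σp_Aᵢ² = 0.23² + 0.18² + 0.25² + 0.09² + 0.23² + 0.02² = 0.0529 + 0.0324 + 0.0625 + 0.0081 + 0.0529 + 0.0004 = 0.2092
B_A = 1 / 0.2092 = 4.7801
Σp_Bᵢ² = 0.09² + 0.04² + 0.22² + 0.02² + 0.04² + 0.59² = 0.0081 + 0.0016 + 0.0484 + 0.0004 + 0.0016 + 0.3481 = 0.4082
B_B = 1 / 0.4082 = 2.4498
Σp_Dᵢ² = 0.09² + 0.15² + 0.37² + 0.27² + 0.02² + 0.10² = 0.0081 + 0.0225 + 0.1369 + 0.0729 + 0.0004 + 0.0100 = 0.2508
B_D = 1 / 0.2508 = 3.9872
Highest B → broadest niche (most generalist): Species A (B = 4.78).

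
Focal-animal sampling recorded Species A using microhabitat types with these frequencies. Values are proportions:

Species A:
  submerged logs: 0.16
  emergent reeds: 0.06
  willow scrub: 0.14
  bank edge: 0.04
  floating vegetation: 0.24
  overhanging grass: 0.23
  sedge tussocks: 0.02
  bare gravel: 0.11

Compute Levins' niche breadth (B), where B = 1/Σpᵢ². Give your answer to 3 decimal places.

5.767

Σpᵢ² = 0.16² + 0.06² + 0.14² + 0.04² + 0.24² + 0.23² + 0.02² + 0.11² = 0.0256 + 0.0036 + 0.0196 + 0.0016 + 0.0576 + 0.0529 + 0.0004 + 0.0121 = 0.1734
B = 1 / 0.1734 = 5.76701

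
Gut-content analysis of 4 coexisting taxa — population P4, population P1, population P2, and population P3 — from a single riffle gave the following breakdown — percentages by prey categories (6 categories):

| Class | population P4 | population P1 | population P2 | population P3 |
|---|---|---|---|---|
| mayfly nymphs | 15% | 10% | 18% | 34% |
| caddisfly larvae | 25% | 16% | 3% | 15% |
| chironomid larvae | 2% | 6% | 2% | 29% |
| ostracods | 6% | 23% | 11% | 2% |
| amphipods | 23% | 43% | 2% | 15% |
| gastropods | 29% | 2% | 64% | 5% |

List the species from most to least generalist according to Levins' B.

Convert percentages to proportions (divide by 100).
Σp_P4ᵢ² = 0.15² + 0.25² + 0.02² + 0.06² + 0.23² + 0.29² = 0.0225 + 0.0625 + 0.0004 + 0.0036 + 0.0529 + 0.0841 = 0.2260
B_P4 = 1 / 0.2260 = 4.4248
Σp_P1ᵢ² = 0.10² + 0.16² + 0.06² + 0.23² + 0.43² + 0.02² = 0.0100 + 0.0256 + 0.0036 + 0.0529 + 0.1849 + 0.0004 = 0.2774
B_P1 = 1 / 0.2774 = 3.6049
Σp_P2ᵢ² = 0.18² + 0.03² + 0.02² + 0.11² + 0.02² + 0.64² = 0.0324 + 0.0009 + 0.0004 + 0.0121 + 0.0004 + 0.4096 = 0.4558
B_P2 = 1 / 0.4558 = 2.1939
Σp_P3ᵢ² = 0.34² + 0.15² + 0.29² + 0.02² + 0.15² + 0.05² = 0.1156 + 0.0225 + 0.0841 + 0.0004 + 0.0225 + 0.0025 = 0.2476
B_P3 = 1 / 0.2476 = 4.0388
Ranking by B (broadest → narrowest): population P4 (4.42) > population P3 (4.04) > population P1 (3.60) > population P2 (2.19)

population P4 > population P3 > population P1 > population P2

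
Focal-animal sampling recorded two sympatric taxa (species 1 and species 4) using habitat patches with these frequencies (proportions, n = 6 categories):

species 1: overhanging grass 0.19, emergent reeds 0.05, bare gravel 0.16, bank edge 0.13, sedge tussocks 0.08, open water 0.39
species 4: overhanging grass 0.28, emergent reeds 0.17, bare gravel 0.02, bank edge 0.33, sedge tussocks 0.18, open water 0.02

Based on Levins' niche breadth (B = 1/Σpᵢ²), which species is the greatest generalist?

species 1

Σp_1ᵢ² = 0.19² + 0.05² + 0.16² + 0.13² + 0.08² + 0.39² = 0.0361 + 0.0025 + 0.0256 + 0.0169 + 0.0064 + 0.1521 = 0.2396
B_1 = 1 / 0.2396 = 4.1736
Σp_4ᵢ² = 0.28² + 0.17² + 0.02² + 0.33² + 0.18² + 0.02² = 0.0784 + 0.0289 + 0.0004 + 0.1089 + 0.0324 + 0.0004 = 0.2494
B_4 = 1 / 0.2494 = 4.0096
Highest B → broadest niche (most generalist): species 1 (B = 4.17).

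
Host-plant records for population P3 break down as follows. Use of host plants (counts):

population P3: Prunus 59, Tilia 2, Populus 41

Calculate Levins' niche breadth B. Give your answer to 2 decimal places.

Proportions for population P3 (n=102): 59/102=0.5784, 2/102=0.0196, 41/102=0.4020
Σpᵢ² = 0.5784² + 0.0196² + 0.4020² = 0.334547 + 0.000384 + 0.161604 = 0.496535
B = 1 / 0.496535 = 2.0140

2.01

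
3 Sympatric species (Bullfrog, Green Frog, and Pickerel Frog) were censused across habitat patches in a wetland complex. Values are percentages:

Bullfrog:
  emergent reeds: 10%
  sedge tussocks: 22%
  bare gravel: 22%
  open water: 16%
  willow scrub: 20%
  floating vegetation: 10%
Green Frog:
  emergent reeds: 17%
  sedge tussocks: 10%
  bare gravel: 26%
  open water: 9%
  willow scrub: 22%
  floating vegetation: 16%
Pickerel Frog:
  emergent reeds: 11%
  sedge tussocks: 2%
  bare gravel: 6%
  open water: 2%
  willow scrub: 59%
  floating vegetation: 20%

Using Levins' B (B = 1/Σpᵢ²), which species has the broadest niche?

Bullfrog

Convert percentages to proportions (divide by 100).
Σp_Bullᵢ² = 0.10² + 0.22² + 0.22² + 0.16² + 0.20² + 0.10² = 0.0100 + 0.0484 + 0.0484 + 0.0256 + 0.0400 + 0.0100 = 0.1824
B_Bull = 1 / 0.1824 = 5.4825
Σp_Greeᵢ² = 0.17² + 0.10² + 0.26² + 0.09² + 0.22² + 0.16² = 0.0289 + 0.0100 + 0.0676 + 0.0081 + 0.0484 + 0.0256 = 0.1886
B_Gree = 1 / 0.1886 = 5.3022
Σp_Pickᵢ² = 0.11² + 0.02² + 0.06² + 0.02² + 0.59² + 0.20² = 0.0121 + 0.0004 + 0.0036 + 0.0004 + 0.3481 + 0.0400 = 0.4046
B_Pick = 1 / 0.4046 = 2.4716
Highest B → broadest niche (most generalist): Bullfrog (B = 5.48).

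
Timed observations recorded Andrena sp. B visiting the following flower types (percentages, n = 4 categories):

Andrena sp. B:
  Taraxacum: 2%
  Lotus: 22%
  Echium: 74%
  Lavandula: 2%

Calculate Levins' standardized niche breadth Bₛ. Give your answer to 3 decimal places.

Convert percentages to proportions (divide by 100).
Σpᵢ² = 0.02² + 0.22² + 0.74² + 0.02² = 0.0004 + 0.0484 + 0.5476 + 0.0004 = 0.5968
B = 1 / 0.5968 = 1.67560
Bₛ = (B − 1)/(n − 1) = (1.67560 − 1)/(4 − 1) = 0.67560/3 = 0.22520

0.225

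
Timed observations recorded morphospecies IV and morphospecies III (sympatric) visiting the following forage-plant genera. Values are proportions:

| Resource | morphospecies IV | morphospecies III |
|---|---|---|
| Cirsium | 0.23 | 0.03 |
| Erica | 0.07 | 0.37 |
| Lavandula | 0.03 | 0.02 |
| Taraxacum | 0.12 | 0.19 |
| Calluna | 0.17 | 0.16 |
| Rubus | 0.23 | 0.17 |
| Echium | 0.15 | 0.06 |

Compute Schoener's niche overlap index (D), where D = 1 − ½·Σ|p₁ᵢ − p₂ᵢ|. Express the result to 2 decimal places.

0.63

Σ|p₁ᵢ − p₂ᵢ| = 0.20 + 0.30 + 0.01 + 0.07 + 0.01 + 0.06 + 0.09 = 0.74
D = 1 − ½ × 0.74 = 1 − 0.370 = 0.6300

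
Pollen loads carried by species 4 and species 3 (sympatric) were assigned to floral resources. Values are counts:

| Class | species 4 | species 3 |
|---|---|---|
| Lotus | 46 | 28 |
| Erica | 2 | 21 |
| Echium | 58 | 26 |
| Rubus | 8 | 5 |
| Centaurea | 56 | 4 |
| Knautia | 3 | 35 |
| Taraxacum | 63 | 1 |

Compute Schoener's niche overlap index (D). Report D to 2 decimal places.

0.51

Proportions for species 4 (n=236): 46/236=0.1949, 2/236=0.0085, 58/236=0.2458, 8/236=0.0339, 56/236=0.2373, 3/236=0.0127, 63/236=0.2669
Proportions for species 3 (n=120): 28/120=0.2333, 21/120=0.1750, 26/120=0.2167, 5/120=0.0417, 4/120=0.0333, 35/120=0.2917, 1/120=0.0083
Σ|p₁ᵢ − p₂ᵢ| = 0.0384 + 0.1665 + 0.0291 + 0.0078 + 0.2040 + 0.2790 + 0.2586 = 0.9834
D = 1 − ½ × 0.9834 = 1 − 0.49170 = 0.50830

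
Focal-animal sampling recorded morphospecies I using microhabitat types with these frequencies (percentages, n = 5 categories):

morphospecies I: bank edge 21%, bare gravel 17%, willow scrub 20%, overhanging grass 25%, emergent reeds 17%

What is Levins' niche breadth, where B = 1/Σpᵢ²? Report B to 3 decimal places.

Convert percentages to proportions (divide by 100).
Σpᵢ² = 0.21² + 0.17² + 0.20² + 0.25² + 0.17² = 0.0441 + 0.0289 + 0.0400 + 0.0625 + 0.0289 = 0.2044
B = 1 / 0.2044 = 4.89237

4.892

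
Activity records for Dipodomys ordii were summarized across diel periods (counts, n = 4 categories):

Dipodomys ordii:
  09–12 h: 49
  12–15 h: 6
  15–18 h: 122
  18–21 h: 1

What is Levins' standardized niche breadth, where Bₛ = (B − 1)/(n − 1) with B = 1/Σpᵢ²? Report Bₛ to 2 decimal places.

Proportions for Dipodomys ordii (n=178): 49/178=0.2753, 6/178=0.0337, 122/178=0.6854, 1/178=0.0056
Σpᵢ² = 0.2753² + 0.0337² + 0.6854² + 0.0056² = 0.075790 + 0.001136 + 0.469773 + 0.000031 = 0.546730
B = 1 / 0.546730 = 1.8291
Bₛ = (B − 1)/(n − 1) = (1.8291 − 1)/(4 − 1) = 0.8291/3 = 0.2764

0.28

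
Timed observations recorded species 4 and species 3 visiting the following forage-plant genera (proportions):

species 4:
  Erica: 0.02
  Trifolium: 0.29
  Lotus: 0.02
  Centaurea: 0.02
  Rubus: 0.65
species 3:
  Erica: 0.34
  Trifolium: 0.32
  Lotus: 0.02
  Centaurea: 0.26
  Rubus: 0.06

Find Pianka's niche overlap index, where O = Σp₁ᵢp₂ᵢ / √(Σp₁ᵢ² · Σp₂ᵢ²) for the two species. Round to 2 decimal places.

Σ p₁ᵢp₂ᵢ = 0.0068 + 0.0928 + 0.0004 + 0.0052 + 0.0390 = 0.1442
Σp_1ᵢ² = 0.02² + 0.29² + 0.02² + 0.02² + 0.65² = 0.0004 + 0.0841 + 0.0004 + 0.0004 + 0.4225 = 0.5078
Σp_2ᵢ² = 0.34² + 0.32² + 0.02² + 0.26² + 0.06² = 0.1156 + 0.1024 + 0.0004 + 0.0676 + 0.0036 = 0.2896
O = 0.1442 / √(0.5078 × 0.2896) = 0.1442 / 0.38348 = 0.3760

0.38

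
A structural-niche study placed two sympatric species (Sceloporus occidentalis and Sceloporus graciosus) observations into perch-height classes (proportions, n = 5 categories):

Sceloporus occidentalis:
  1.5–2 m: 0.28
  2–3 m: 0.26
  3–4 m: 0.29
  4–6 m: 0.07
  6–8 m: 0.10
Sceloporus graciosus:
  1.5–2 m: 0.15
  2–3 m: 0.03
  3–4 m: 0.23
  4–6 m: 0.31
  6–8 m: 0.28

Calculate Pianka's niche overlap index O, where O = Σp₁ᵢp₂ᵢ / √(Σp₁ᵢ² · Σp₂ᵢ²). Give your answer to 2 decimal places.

Σ p₁ᵢp₂ᵢ = 0.0420 + 0.0078 + 0.0667 + 0.0217 + 0.0280 = 0.1662
Σp_1ᵢ² = 0.28² + 0.26² + 0.29² + 0.07² + 0.10² = 0.0784 + 0.0676 + 0.0841 + 0.0049 + 0.0100 = 0.2450
Σp_2ᵢ² = 0.15² + 0.03² + 0.23² + 0.31² + 0.28² = 0.0225 + 0.0009 + 0.0529 + 0.0961 + 0.0784 = 0.2508
O = 0.1662 / √(0.2450 × 0.2508) = 0.1662 / 0.24788 = 0.6705

0.67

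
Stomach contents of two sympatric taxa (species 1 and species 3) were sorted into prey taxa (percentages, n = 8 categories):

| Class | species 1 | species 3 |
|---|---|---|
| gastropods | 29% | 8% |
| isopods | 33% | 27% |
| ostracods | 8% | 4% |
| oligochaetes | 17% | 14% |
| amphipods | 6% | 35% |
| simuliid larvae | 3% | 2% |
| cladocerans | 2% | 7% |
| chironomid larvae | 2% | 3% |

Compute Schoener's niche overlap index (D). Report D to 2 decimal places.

0.65

Convert percentages to proportions (divide by 100).
Σ|p₁ᵢ − p₂ᵢ| = 0.21 + 0.06 + 0.04 + 0.03 + 0.29 + 0.01 + 0.05 + 0.01 = 0.70
D = 1 − ½ × 0.70 = 1 − 0.350 = 0.6500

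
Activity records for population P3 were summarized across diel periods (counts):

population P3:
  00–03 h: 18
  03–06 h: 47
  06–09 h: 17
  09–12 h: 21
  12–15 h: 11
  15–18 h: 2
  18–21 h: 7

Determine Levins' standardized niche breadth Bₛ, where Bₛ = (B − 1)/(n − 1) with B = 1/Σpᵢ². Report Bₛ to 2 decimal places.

0.57

Proportions for population P3 (n=123): 18/123=0.1463, 47/123=0.3821, 17/123=0.1382, 21/123=0.1707, 11/123=0.0894, 2/123=0.0163, 7/123=0.0569
Σpᵢ² = 0.1463² + 0.3821² + 0.1382² + 0.1707² + 0.0894² + 0.0163² + 0.0569² = 0.021404 + 0.146000 + 0.019099 + 0.029138 + 0.007992 + 0.000266 + 0.003238 = 0.227137
B = 1 / 0.227137 = 4.4026
Bₛ = (B − 1)/(n − 1) = (4.4026 − 1)/(7 − 1) = 3.4026/6 = 0.5671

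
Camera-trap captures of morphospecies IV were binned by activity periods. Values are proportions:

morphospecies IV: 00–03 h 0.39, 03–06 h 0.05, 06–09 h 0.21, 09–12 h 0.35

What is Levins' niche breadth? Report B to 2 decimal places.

Σpᵢ² = 0.39² + 0.05² + 0.21² + 0.35² = 0.1521 + 0.0025 + 0.0441 + 0.1225 = 0.3212
B = 1 / 0.3212 = 3.1133

3.11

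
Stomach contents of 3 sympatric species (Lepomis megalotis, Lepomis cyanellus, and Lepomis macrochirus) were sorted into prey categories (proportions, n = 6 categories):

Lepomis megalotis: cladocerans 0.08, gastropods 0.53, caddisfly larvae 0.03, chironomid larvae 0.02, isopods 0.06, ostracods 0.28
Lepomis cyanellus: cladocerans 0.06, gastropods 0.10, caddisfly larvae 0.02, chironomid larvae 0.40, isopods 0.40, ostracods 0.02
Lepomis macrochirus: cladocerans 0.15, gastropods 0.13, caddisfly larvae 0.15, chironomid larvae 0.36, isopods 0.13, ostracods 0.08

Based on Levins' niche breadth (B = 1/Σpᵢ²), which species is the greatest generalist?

Σp_megaᵢ² = 0.08² + 0.53² + 0.03² + 0.02² + 0.06² + 0.28² = 0.0064 + 0.2809 + 0.0009 + 0.0004 + 0.0036 + 0.0784 = 0.3706
B_mega = 1 / 0.3706 = 2.6983
Σp_cyanᵢ² = 0.06² + 0.10² + 0.02² + 0.40² + 0.40² + 0.02² = 0.0036 + 0.0100 + 0.0004 + 0.1600 + 0.1600 + 0.0004 = 0.3344
B_cyan = 1 / 0.3344 = 2.9904
Σp_macrᵢ² = 0.15² + 0.13² + 0.15² + 0.36² + 0.13² + 0.08² = 0.0225 + 0.0169 + 0.0225 + 0.1296 + 0.0169 + 0.0064 = 0.2148
B_macr = 1 / 0.2148 = 4.6555
Highest B → broadest niche (most generalist): Lepomis macrochirus (B = 4.66).

Lepomis macrochirus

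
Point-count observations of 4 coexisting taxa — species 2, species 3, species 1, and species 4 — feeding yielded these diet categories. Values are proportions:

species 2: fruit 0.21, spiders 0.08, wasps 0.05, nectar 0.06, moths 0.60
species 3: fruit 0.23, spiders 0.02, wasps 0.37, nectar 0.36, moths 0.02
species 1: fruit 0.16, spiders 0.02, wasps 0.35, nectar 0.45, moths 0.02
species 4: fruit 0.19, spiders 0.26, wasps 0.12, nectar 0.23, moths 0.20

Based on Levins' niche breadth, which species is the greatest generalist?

Σp_2ᵢ² = 0.21² + 0.08² + 0.05² + 0.06² + 0.60² = 0.0441 + 0.0064 + 0.0025 + 0.0036 + 0.3600 = 0.4166
B_2 = 1 / 0.4166 = 2.4004
Σp_3ᵢ² = 0.23² + 0.02² + 0.37² + 0.36² + 0.02² = 0.0529 + 0.0004 + 0.1369 + 0.1296 + 0.0004 = 0.3202
B_3 = 1 / 0.3202 = 3.1230
Σp_1ᵢ² = 0.16² + 0.02² + 0.35² + 0.45² + 0.02² = 0.0256 + 0.0004 + 0.1225 + 0.2025 + 0.0004 = 0.3514
B_1 = 1 / 0.3514 = 2.8458
Σp_4ᵢ² = 0.19² + 0.26² + 0.12² + 0.23² + 0.20² = 0.0361 + 0.0676 + 0.0144 + 0.0529 + 0.0400 = 0.2110
B_4 = 1 / 0.2110 = 4.7393
Highest B → broadest niche (most generalist): species 4 (B = 4.74).

species 4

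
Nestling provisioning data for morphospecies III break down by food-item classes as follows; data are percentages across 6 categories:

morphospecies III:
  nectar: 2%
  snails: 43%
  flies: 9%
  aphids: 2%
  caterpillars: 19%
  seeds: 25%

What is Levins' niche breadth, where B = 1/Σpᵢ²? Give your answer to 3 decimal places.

Convert percentages to proportions (divide by 100).
Σpᵢ² = 0.02² + 0.43² + 0.09² + 0.02² + 0.19² + 0.25² = 0.0004 + 0.1849 + 0.0081 + 0.0004 + 0.0361 + 0.0625 = 0.2924
B = 1 / 0.2924 = 3.41997

3.420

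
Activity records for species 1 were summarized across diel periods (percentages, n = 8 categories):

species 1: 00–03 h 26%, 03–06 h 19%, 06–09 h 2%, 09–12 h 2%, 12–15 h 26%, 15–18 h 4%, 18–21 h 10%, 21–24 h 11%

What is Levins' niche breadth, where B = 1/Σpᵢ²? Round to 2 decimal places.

5.11

Convert percentages to proportions (divide by 100).
Σpᵢ² = 0.26² + 0.19² + 0.02² + 0.02² + 0.26² + 0.04² + 0.10² + 0.11² = 0.0676 + 0.0361 + 0.0004 + 0.0004 + 0.0676 + 0.0016 + 0.0100 + 0.0121 = 0.1958
B = 1 / 0.1958 = 5.1073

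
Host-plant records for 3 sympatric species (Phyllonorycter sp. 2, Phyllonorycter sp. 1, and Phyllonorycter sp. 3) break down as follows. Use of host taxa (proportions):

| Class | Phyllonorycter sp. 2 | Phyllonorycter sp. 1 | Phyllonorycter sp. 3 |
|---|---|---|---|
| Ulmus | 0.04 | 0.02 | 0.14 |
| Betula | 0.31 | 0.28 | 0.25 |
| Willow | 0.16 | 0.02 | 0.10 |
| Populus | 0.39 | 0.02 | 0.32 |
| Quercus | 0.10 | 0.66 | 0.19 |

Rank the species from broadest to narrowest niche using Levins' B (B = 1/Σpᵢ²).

Phyllonorycter sp. 3 > Phyllonorycter sp. 2 > Phyllonorycter sp. 1

Σp_2ᵢ² = 0.04² + 0.31² + 0.16² + 0.39² + 0.10² = 0.0016 + 0.0961 + 0.0256 + 0.1521 + 0.0100 = 0.2854
B_2 = 1 / 0.2854 = 3.5039
Σp_1ᵢ² = 0.02² + 0.28² + 0.02² + 0.02² + 0.66² = 0.0004 + 0.0784 + 0.0004 + 0.0004 + 0.4356 = 0.5152
B_1 = 1 / 0.5152 = 1.9410
Σp_3ᵢ² = 0.14² + 0.25² + 0.10² + 0.32² + 0.19² = 0.0196 + 0.0625 + 0.0100 + 0.1024 + 0.0361 = 0.2306
B_3 = 1 / 0.2306 = 4.3365
Ranking by B (broadest → narrowest): Phyllonorycter sp. 3 (4.34) > Phyllonorycter sp. 2 (3.50) > Phyllonorycter sp. 1 (1.94)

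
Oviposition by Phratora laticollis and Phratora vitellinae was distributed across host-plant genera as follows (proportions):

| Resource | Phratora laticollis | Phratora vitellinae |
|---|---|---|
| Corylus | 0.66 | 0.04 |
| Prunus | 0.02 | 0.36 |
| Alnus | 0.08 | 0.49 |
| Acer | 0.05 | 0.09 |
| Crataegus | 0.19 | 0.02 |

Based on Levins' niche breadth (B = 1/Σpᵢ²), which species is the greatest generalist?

Σp_latiᵢ² = 0.66² + 0.02² + 0.08² + 0.05² + 0.19² = 0.4356 + 0.0004 + 0.0064 + 0.0025 + 0.0361 = 0.4810
B_lati = 1 / 0.4810 = 2.0790
Σp_viteᵢ² = 0.04² + 0.36² + 0.49² + 0.09² + 0.02² = 0.0016 + 0.1296 + 0.2401 + 0.0081 + 0.0004 = 0.3798
B_vite = 1 / 0.3798 = 2.6330
Highest B → broadest niche (most generalist): Phratora vitellinae (B = 2.63).

Phratora vitellinae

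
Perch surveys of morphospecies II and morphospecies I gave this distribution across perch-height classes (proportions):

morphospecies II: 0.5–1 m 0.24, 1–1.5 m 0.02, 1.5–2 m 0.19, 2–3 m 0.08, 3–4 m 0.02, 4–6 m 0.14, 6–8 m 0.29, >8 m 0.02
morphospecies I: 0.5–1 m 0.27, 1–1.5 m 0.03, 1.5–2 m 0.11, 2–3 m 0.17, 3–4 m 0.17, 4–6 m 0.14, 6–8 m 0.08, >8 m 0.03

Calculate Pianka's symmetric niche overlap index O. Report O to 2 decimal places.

Σ p₁ᵢp₂ᵢ = 0.0648 + 0.0006 + 0.0209 + 0.0136 + 0.0034 + 0.0196 + 0.0232 + 0.0006 = 0.1467
Σp_1ᵢ² = 0.24² + 0.02² + 0.19² + 0.08² + 0.02² + 0.14² + 0.29² + 0.02² = 0.0576 + 0.0004 + 0.0361 + 0.0064 + 0.0004 + 0.0196 + 0.0841 + 0.0004 = 0.2050
Σp_2ᵢ² = 0.27² + 0.03² + 0.11² + 0.17² + 0.17² + 0.14² + 0.08² + 0.03² = 0.0729 + 0.0009 + 0.0121 + 0.0289 + 0.0289 + 0.0196 + 0.0064 + 0.0009 = 0.1706
O = 0.1467 / √(0.2050 × 0.1706) = 0.1467 / 0.18701 = 0.7845

0.78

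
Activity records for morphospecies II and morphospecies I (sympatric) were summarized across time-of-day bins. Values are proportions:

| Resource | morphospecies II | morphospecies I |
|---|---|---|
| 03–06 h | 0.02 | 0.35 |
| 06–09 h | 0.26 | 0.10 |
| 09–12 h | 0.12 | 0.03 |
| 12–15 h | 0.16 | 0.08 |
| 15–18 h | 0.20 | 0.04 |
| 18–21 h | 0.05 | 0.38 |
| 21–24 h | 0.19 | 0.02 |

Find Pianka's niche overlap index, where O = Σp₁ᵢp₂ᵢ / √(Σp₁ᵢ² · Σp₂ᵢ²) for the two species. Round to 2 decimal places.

Σ p₁ᵢp₂ᵢ = 0.0070 + 0.0260 + 0.0036 + 0.0128 + 0.0080 + 0.0190 + 0.0038 = 0.0802
Σp_1ᵢ² = 0.02² + 0.26² + 0.12² + 0.16² + 0.20² + 0.05² + 0.19² = 0.0004 + 0.0676 + 0.0144 + 0.0256 + 0.0400 + 0.0025 + 0.0361 = 0.1866
Σp_2ᵢ² = 0.35² + 0.10² + 0.03² + 0.08² + 0.04² + 0.38² + 0.02² = 0.1225 + 0.0100 + 0.0009 + 0.0064 + 0.0016 + 0.1444 + 0.0004 = 0.2862
O = 0.0802 / √(0.1866 × 0.2862) = 0.0802 / 0.23110 = 0.3470

0.35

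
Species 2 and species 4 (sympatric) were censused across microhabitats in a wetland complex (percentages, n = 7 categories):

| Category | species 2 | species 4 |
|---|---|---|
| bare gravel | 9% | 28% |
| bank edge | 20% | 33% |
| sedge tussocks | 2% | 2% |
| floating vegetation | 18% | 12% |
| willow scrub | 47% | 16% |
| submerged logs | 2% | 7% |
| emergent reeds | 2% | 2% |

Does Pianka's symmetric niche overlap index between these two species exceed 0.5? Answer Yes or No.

Yes

Convert percentages to proportions (divide by 100).
Σ p₁ᵢp₂ᵢ = 0.0252 + 0.0660 + 0.0004 + 0.0216 + 0.0752 + 0.0014 + 0.0004 = 0.1902
Σp_1ᵢ² = 0.09² + 0.20² + 0.02² + 0.18² + 0.47² + 0.02² + 0.02² = 0.0081 + 0.0400 + 0.0004 + 0.0324 + 0.2209 + 0.0004 + 0.0004 = 0.3026
Σp_2ᵢ² = 0.28² + 0.33² + 0.02² + 0.12² + 0.16² + 0.07² + 0.02² = 0.0784 + 0.1089 + 0.0004 + 0.0144 + 0.0256 + 0.0049 + 0.0004 = 0.2330
O = 0.1902 / √(0.3026 × 0.2330) = 0.1902 / 0.26553 = 0.7163
O = 0.7163 > 0.5 → Yes.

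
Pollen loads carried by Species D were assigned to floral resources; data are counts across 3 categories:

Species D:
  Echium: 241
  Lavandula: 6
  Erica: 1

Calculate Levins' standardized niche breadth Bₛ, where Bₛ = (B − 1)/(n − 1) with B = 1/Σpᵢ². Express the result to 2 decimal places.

Proportions for Species D (n=248): 241/248=0.9718, 6/248=0.0242, 1/248=0.0040
Σpᵢ² = 0.9718² + 0.0242² + 0.0040² = 0.944395 + 0.000586 + 0.000016 = 0.944997
B = 1 / 0.944997 = 1.0582
Bₛ = (B − 1)/(n − 1) = (1.0582 − 1)/(3 − 1) = 0.0582/2 = 0.0291

0.03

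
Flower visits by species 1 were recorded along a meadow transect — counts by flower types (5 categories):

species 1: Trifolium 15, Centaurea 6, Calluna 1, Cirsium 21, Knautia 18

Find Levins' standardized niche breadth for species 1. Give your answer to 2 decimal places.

Proportions for species 1 (n=61): 15/61=0.2459, 6/61=0.0984, 1/61=0.0164, 21/61=0.3443, 18/61=0.2951
Σpᵢ² = 0.2459² + 0.0984² + 0.0164² + 0.3443² + 0.2951² = 0.060467 + 0.009683 + 0.000269 + 0.118542 + 0.087084 = 0.276045
B = 1 / 0.276045 = 3.6226
Bₛ = (B − 1)/(n − 1) = (3.6226 − 1)/(5 − 1) = 2.6226/4 = 0.6557

0.66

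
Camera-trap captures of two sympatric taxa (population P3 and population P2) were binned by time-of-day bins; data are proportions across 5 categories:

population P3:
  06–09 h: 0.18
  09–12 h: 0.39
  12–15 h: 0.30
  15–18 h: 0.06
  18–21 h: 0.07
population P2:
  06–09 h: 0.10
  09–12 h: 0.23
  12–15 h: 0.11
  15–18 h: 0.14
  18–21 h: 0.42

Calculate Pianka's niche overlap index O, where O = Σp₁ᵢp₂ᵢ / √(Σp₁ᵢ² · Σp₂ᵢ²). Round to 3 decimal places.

Σ p₁ᵢp₂ᵢ = 0.0180 + 0.0897 + 0.0330 + 0.0084 + 0.0294 = 0.1785
Σp_1ᵢ² = 0.18² + 0.39² + 0.30² + 0.06² + 0.07² = 0.0324 + 0.1521 + 0.0900 + 0.0036 + 0.0049 = 0.2830
Σp_2ᵢ² = 0.10² + 0.23² + 0.11² + 0.14² + 0.42² = 0.0100 + 0.0529 + 0.0121 + 0.0196 + 0.1764 = 0.2710
O = 0.1785 / √(0.2830 × 0.2710) = 0.1785 / 0.276935 = 0.64456

0.645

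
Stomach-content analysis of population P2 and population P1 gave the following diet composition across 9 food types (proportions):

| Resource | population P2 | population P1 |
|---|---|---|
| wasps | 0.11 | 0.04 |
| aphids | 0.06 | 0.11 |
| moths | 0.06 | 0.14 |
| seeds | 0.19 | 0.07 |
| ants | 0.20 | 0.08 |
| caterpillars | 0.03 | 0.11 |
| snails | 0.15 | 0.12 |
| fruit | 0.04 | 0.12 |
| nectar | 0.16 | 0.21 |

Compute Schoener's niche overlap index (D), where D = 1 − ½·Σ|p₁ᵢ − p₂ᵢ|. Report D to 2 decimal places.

0.66

Σ|p₁ᵢ − p₂ᵢ| = 0.07 + 0.05 + 0.08 + 0.12 + 0.12 + 0.08 + 0.03 + 0.08 + 0.05 = 0.68
D = 1 − ½ × 0.68 = 1 − 0.340 = 0.6600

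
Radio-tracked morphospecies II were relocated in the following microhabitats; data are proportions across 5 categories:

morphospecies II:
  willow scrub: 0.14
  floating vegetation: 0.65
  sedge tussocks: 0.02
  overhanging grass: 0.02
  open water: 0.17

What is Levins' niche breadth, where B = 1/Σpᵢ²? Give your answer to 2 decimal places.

Σpᵢ² = 0.14² + 0.65² + 0.02² + 0.02² + 0.17² = 0.0196 + 0.4225 + 0.0004 + 0.0004 + 0.0289 = 0.4718
B = 1 / 0.4718 = 2.1195

2.12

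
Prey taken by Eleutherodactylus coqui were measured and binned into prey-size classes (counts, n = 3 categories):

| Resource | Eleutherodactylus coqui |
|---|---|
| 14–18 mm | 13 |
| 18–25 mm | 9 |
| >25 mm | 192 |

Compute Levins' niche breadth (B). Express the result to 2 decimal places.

1.23

Proportions for Eleutherodactylus coqui (n=214): 13/214=0.0607, 9/214=0.0421, 192/214=0.8972
Σpᵢ² = 0.0607² + 0.0421² + 0.8972² = 0.003684 + 0.001772 + 0.804968 = 0.810424
B = 1 / 0.810424 = 1.2339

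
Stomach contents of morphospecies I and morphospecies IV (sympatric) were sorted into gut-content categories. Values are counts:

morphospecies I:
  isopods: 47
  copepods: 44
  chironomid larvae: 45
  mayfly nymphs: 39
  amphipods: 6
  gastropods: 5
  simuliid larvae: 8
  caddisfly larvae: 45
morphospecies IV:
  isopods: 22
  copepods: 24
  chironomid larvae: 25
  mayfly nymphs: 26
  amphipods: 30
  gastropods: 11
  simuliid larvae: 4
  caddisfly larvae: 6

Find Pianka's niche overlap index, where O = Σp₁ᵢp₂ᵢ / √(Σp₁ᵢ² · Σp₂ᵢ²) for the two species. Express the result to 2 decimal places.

Proportions for morphospecies I (n=239): 47/239=0.1967, 44/239=0.1841, 45/239=0.1883, 39/239=0.1632, 6/239=0.0251, 5/239=0.0209, 8/239=0.0335, 45/239=0.1883
Proportions for morphospecies IV (n=148): 22/148=0.1486, 24/148=0.1622, 25/148=0.1689, 26/148=0.1757, 30/148=0.2027, 11/148=0.0743, 4/148=0.0270, 6/148=0.0405
Σ p₁ᵢp₂ᵢ = 0.029230 + 0.029861 + 0.031804 + 0.028674 + 0.005088 + 0.001553 + 0.000905 + 0.007626 = 0.134741
Σp_1ᵢ² = 0.1967² + 0.1841² + 0.1883² + 0.1632² + 0.0251² + 0.0209² + 0.0335² + 0.1883² = 0.038691 + 0.033893 + 0.035457 + 0.026634 + 0.000630 + 0.000437 + 0.001122 + 0.035457 = 0.172321
Σp_2ᵢ² = 0.1486² + 0.1622² + 0.1689² + 0.1757² + 0.2027² + 0.0743² + 0.0270² + 0.0405² = 0.022082 + 0.026309 + 0.028527 + 0.030870 + 0.041087 + 0.005520 + 0.000729 + 0.001640 = 0.156764
O = 0.134741 / √(0.172321 × 0.156764) = 0.134741 / 0.1643585 = 0.8198

0.82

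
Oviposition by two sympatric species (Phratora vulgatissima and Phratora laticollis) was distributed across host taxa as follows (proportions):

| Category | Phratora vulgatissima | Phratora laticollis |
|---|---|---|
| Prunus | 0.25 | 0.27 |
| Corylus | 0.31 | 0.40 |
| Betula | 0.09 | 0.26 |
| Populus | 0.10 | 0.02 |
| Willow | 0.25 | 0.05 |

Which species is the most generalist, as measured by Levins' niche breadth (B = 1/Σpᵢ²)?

Σp_vulgᵢ² = 0.25² + 0.31² + 0.09² + 0.10² + 0.25² = 0.0625 + 0.0961 + 0.0081 + 0.0100 + 0.0625 = 0.2392
B_vulg = 1 / 0.2392 = 4.1806
Σp_latiᵢ² = 0.27² + 0.40² + 0.26² + 0.02² + 0.05² = 0.0729 + 0.1600 + 0.0676 + 0.0004 + 0.0025 = 0.3034
B_lati = 1 / 0.3034 = 3.2960
Highest B → broadest niche (most generalist): Phratora vulgatissima (B = 4.18).

Phratora vulgatissima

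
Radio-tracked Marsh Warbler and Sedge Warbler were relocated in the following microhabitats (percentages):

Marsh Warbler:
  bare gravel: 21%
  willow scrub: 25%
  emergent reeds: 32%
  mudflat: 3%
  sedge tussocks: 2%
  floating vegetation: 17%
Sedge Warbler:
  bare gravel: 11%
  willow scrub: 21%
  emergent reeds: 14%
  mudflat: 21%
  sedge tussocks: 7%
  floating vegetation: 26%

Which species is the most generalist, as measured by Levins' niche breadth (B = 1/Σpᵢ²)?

Sedge Warbler

Convert percentages to proportions (divide by 100).
Σp_Marsᵢ² = 0.21² + 0.25² + 0.32² + 0.03² + 0.02² + 0.17² = 0.0441 + 0.0625 + 0.1024 + 0.0009 + 0.0004 + 0.0289 = 0.2392
B_Mars = 1 / 0.2392 = 4.1806
Σp_Sedgᵢ² = 0.11² + 0.21² + 0.14² + 0.21² + 0.07² + 0.26² = 0.0121 + 0.0441 + 0.0196 + 0.0441 + 0.0049 + 0.0676 = 0.1924
B_Sedg = 1 / 0.1924 = 5.1975
Highest B → broadest niche (most generalist): Sedge Warbler (B = 5.20).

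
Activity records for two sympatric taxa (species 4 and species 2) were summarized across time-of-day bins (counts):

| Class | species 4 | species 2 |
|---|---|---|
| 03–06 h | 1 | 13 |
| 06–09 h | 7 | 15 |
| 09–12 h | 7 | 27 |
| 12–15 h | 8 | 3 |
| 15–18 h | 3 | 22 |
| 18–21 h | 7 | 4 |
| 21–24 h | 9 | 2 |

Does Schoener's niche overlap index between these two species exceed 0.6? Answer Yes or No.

No

Proportions for species 4 (n=42): 1/42=0.0238, 7/42=0.1667, 7/42=0.1667, 8/42=0.1905, 3/42=0.0714, 7/42=0.1667, 9/42=0.2143
Proportions for species 2 (n=86): 13/86=0.1512, 15/86=0.1744, 27/86=0.3140, 3/86=0.0349, 22/86=0.2558, 4/86=0.0465, 2/86=0.0233
Σ|p₁ᵢ − p₂ᵢ| = 0.1274 + 0.0077 + 0.1473 + 0.1556 + 0.1844 + 0.1202 + 0.1910 = 0.9336
D = 1 − ½ × 0.9336 = 1 − 0.46680 = 0.53320
D = 0.53320 < 0.6 → No.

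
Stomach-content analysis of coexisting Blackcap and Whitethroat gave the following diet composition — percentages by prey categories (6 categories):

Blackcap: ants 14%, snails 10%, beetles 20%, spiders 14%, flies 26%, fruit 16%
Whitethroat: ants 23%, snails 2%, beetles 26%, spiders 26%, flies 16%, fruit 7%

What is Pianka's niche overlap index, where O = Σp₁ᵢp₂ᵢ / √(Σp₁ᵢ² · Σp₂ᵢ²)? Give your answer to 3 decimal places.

0.878

Convert percentages to proportions (divide by 100).
Σ p₁ᵢp₂ᵢ = 0.0322 + 0.0020 + 0.0520 + 0.0364 + 0.0416 + 0.0112 = 0.1754
Σp_1ᵢ² = 0.14² + 0.10² + 0.20² + 0.14² + 0.26² + 0.16² = 0.0196 + 0.0100 + 0.0400 + 0.0196 + 0.0676 + 0.0256 = 0.1824
Σp_2ᵢ² = 0.23² + 0.02² + 0.26² + 0.26² + 0.16² + 0.07² = 0.0529 + 0.0004 + 0.0676 + 0.0676 + 0.0256 + 0.0049 = 0.2190
O = 0.1754 / √(0.1824 × 0.2190) = 0.1754 / 0.199864 = 0.87760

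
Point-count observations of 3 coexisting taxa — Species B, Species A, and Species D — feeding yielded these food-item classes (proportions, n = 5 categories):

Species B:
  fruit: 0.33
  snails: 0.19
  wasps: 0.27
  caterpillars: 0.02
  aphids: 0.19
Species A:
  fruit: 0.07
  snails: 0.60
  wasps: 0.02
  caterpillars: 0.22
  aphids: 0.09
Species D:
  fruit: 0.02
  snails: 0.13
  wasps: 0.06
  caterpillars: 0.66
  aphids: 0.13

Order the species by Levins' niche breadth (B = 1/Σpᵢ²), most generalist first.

Species B > Species A > Species D

Σp_Bᵢ² = 0.33² + 0.19² + 0.27² + 0.02² + 0.19² = 0.1089 + 0.0361 + 0.0729 + 0.0004 + 0.0361 = 0.2544
B_B = 1 / 0.2544 = 3.9308
Σp_Aᵢ² = 0.07² + 0.60² + 0.02² + 0.22² + 0.09² = 0.0049 + 0.3600 + 0.0004 + 0.0484 + 0.0081 = 0.4218
B_A = 1 / 0.4218 = 2.3708
Σp_Dᵢ² = 0.02² + 0.13² + 0.06² + 0.66² + 0.13² = 0.0004 + 0.0169 + 0.0036 + 0.4356 + 0.0169 = 0.4734
B_D = 1 / 0.4734 = 2.1124
Ranking by B (broadest → narrowest): Species B (3.93) > Species A (2.37) > Species D (2.11)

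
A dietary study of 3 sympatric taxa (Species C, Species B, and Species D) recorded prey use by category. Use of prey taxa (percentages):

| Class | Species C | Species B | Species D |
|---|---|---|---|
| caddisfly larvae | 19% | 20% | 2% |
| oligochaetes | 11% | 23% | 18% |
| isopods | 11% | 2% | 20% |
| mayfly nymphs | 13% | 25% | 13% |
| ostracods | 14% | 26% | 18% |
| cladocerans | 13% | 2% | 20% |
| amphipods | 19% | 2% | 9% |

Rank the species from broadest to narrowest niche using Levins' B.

Species C > Species D > Species B

Convert percentages to proportions (divide by 100).
Σp_Cᵢ² = 0.19² + 0.11² + 0.11² + 0.13² + 0.14² + 0.13² + 0.19² = 0.0361 + 0.0121 + 0.0121 + 0.0169 + 0.0196 + 0.0169 + 0.0361 = 0.1498
B_C = 1 / 0.1498 = 6.6756
Σp_Bᵢ² = 0.20² + 0.23² + 0.02² + 0.25² + 0.26² + 0.02² + 0.02² = 0.0400 + 0.0529 + 0.0004 + 0.0625 + 0.0676 + 0.0004 + 0.0004 = 0.2242
B_B = 1 / 0.2242 = 4.4603
Σp_Dᵢ² = 0.02² + 0.18² + 0.20² + 0.13² + 0.18² + 0.20² + 0.09² = 0.0004 + 0.0324 + 0.0400 + 0.0169 + 0.0324 + 0.0400 + 0.0081 = 0.1702
B_D = 1 / 0.1702 = 5.8754
Ranking by B (broadest → narrowest): Species C (6.68) > Species D (5.88) > Species B (4.46)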